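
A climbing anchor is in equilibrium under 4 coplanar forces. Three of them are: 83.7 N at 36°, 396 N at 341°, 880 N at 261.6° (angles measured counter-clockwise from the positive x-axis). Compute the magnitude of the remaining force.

F ≈ 1000 N

Sum the known components: ΣF_x = 313.6 N, ΣF_y = -950.3 N.
For equilibrium the remaining force must supply (−ΣF_x, −ΣF_y) = (-313.6, 950.3) N.
Magnitude = √((-313.6)² + (950.3)²) = 1001 N; direction = atan2(950.3, -313.6) = 108.3°.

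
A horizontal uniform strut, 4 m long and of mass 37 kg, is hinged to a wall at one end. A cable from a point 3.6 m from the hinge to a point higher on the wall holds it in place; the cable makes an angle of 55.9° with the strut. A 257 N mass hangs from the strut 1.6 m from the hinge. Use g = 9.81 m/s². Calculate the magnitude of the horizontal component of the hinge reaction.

Take torques about the hinge: T sin 55.9° · 3.6 = 37×9.81×2 + 257×1.6 = 1137.1 N·m.
So T = 1137.1 / (0.8281 × 3.6) = 381.46 N.
ΣF_x = 0: H_x = T cos 55.9° = 213.86 N.

H_x ≈ 214 N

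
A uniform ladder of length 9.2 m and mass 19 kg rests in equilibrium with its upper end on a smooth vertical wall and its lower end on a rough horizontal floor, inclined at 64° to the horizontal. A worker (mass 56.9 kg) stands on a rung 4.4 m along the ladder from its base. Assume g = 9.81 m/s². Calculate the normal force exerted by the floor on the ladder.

N_floor ≈ 745 N

ΣF_y = 0: N_floor = 19×9.81 + 56.9×9.81 = 744.58 N.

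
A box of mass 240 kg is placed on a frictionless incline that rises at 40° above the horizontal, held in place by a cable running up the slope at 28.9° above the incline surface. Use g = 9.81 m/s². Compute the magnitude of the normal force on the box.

Take axes along and perpendicular to the incline. Weight components: W sin 40° = 1513 N down-slope, W cos 40° = 1804 N into the surface.
Along incline: T cos 28.9° = W sin 40° → T = 1729 N.
Perpendicular: N = W cos 40° − T sin 28.9° = 968.1 N.

N ≈ 968 N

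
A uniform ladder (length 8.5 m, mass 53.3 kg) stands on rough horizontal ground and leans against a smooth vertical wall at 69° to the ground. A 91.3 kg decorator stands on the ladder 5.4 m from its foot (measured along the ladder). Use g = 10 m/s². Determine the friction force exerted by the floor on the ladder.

f ≈ 325 N

Torques about the foot: N_wall · 8.5 sin 69° = 53.3×10×4.25 cos 69° + 91.3×10×5.4 cos 69° → N_wall = 324.95 N.
ΣF_x = 0: f_floor = N_wall = 324.95 N.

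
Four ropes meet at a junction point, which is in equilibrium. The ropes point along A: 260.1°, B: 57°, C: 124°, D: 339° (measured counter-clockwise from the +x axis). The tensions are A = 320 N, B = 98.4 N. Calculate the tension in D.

T_D ≈ 229 N

Resolve: ΣF_x = 320 cos 260.1° + 98.4 cos 57° + T_C cos 124° + T_D cos 339° = 0.
        ΣF_y = 320 sin 260.1° + 98.4 sin 57° + T_C sin 124° + T_D sin 339° = 0.
The known terms sum to (-1.425, -232.7) N, so -0.5592 T_C + 0.9336 T_D = 1.425 and 0.8290 T_C − 0.3584 T_D = 232.7.
Solving simultaneously: T_C = 379.7 N, T_D = 228.9 N.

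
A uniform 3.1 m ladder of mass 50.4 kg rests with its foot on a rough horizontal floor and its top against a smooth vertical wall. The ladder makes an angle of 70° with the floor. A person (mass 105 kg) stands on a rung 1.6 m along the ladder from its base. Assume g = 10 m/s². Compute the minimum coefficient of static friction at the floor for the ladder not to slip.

μ_min ≈ 0.186

ΣF_y = 0: N_floor = 50.4×10 + 105×10 = 1554 N.
Torques about the foot: N_wall · 3.1 sin 70° = 50.4×10×1.55 cos 70° + 105×10×1.6 cos 70° → N_wall = 288.97 N.
ΣF_x = 0: f_floor = N_wall = 288.97 N.
μ_min = f_floor / N_floor = 288.97 / 1554 = 0.186.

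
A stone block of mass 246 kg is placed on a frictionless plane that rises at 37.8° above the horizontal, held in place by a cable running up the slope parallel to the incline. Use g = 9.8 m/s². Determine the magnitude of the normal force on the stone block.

Take axes along and perpendicular to the incline. Weight components: W sin 37.8° = 1478 N down-slope, W cos 37.8° = 1905 N into the surface.
Along incline: T cos 0° = W sin 37.8° → T = 1478 N.
Perpendicular: N = W cos 37.8° − T sin 0° = 1905 N.

N ≈ 1900 N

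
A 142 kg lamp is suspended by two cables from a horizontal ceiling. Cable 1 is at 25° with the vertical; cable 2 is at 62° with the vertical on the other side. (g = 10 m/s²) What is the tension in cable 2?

Angles from the horizontal: cable 1 is 90° − 25° = 65°, cable 2 is 90° − 62° = 28°.
Weight W = 142 × 10 = 1420 N acts straight down.
Horizontal: T_1 cos 65° = T_2 cos 28°  →  T_1 = 2.089 T_2.
Vertical: T_1 sin 65° + T_2 sin 28° = 1420.
Substituting the horizontal relation into the vertical equation gives 2.363 T_2 = 1420, so T_2 = 600.9 N.

T_2 ≈ 601 N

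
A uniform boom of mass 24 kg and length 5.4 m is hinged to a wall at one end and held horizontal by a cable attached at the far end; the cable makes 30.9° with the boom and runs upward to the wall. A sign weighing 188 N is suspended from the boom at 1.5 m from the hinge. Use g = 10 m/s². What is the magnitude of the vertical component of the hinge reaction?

|H_y| ≈ 256 N

Take torques about the hinge: T sin 30.9° · 5.4 = 24×10×2.7 + 188×1.5 = 930 N·m.
So T = 930 / (0.5135 × 5.4) = 335.36 N.
ΣF_y = 0: H_y = (24×10 + 188) − T sin 30.9° = 428 − 172.22 = 255.78 N.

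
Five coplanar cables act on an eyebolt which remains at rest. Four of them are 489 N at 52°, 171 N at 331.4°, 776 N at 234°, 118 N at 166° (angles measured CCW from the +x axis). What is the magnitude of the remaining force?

Sum the known components: ΣF_x = -119.4 N, ΣF_y = -295.8 N.
For equilibrium the remaining force must supply (−ΣF_x, −ΣF_y) = (119.4, 295.8) N.
Magnitude = √((119.4)² + (295.8)²) = 319 N; direction = atan2(295.8, 119.4) = 68.0°.

F ≈ 319 N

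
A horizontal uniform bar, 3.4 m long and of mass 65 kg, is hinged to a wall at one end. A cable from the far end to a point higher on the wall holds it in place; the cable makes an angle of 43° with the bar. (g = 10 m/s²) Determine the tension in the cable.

Take torques about the hinge: T sin 43° · 3.4 = 65×10×1.7 = 1105 N·m.
So T = 1105 / (0.6820 × 3.4) = 476.54 N.

T ≈ 477 N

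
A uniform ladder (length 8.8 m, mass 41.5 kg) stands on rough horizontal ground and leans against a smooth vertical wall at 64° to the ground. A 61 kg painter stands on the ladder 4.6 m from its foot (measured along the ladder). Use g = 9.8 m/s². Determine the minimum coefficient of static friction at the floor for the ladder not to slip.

ΣF_y = 0: N_floor = 41.5×9.8 + 61×9.8 = 1004.5 N.
Torques about the foot: N_wall · 8.8 sin 64° = 41.5×9.8×4.4 cos 64° + 61×9.8×4.6 cos 64° → N_wall = 251.59 N.
ΣF_x = 0: f_floor = N_wall = 251.59 N.
μ_min = f_floor / N_floor = 251.59 / 1004.5 = 0.2505.

μ_min ≈ 0.250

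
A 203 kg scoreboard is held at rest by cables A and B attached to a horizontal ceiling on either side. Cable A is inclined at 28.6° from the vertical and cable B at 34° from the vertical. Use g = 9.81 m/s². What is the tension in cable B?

T_B ≈ 1070 N

Angles from the horizontal: cable A is 90° − 28.6° = 61.4°, cable B is 90° − 34° = 56°.
Weight W = 203 × 9.81 = 1991 N acts straight down.
Horizontal: T_A cos 61.4° = T_B cos 56°  →  T_A = 1.168 T_B.
Vertical: T_A sin 61.4° + T_B sin 56° = 1991.
Substituting the horizontal relation into the vertical equation gives 1.855 T_B = 1991, so T_B = 1074 N.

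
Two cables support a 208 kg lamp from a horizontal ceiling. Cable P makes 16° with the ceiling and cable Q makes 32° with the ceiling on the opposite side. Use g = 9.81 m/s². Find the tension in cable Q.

Weight W = 208 × 9.81 = 2040 N acts straight down.
Horizontal: T_P cos 16° = T_Q cos 32°  →  T_P = 0.8822 T_Q.
Vertical: T_P sin 16° + T_Q sin 32° = 2040.
Substituting the horizontal relation into the vertical equation gives 0.7731 T_Q = 2040, so T_Q = 2639 N.

T_Q ≈ 2640 N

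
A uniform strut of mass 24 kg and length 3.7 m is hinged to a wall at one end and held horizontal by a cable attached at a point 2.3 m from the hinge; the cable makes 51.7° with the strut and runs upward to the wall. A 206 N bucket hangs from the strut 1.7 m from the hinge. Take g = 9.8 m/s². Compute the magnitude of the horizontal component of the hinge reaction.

H_x ≈ 270 N

Take torques about the hinge: T sin 51.7° · 2.3 = 24×9.8×1.85 + 206×1.7 = 785.32 N·m.
So T = 785.32 / (0.7848 × 2.3) = 435.08 N.
ΣF_x = 0: H_x = T cos 51.7° = 269.66 N.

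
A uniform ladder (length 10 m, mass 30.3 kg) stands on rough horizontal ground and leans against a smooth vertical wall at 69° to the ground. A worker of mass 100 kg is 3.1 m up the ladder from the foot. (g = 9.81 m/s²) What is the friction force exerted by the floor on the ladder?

f ≈ 174 N

Torques about the foot: N_wall · 10 sin 69° = 30.3×9.81×5 cos 69° + 100×9.81×3.1 cos 69° → N_wall = 173.79 N.
ΣF_x = 0: f_floor = N_wall = 173.79 N.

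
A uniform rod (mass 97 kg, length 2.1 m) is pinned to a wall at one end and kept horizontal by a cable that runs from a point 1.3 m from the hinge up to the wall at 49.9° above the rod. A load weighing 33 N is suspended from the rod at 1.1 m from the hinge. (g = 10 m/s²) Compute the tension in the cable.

Take torques about the hinge: T sin 49.9° · 1.3 = 97×10×1.05 + 33×1.1 = 1054.8 N·m.
So T = 1054.8 / (0.7649 × 1.3) = 1060.7 N.

T ≈ 1060 N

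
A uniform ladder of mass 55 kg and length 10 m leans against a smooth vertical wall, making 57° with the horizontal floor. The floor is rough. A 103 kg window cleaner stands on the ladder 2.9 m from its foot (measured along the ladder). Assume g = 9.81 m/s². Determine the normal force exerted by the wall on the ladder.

N_wall ≈ 365 N

Torques about the foot: N_wall · 10 sin 57° = 55×9.81×5 cos 57° + 103×9.81×2.9 cos 57° → N_wall = 365.49 N.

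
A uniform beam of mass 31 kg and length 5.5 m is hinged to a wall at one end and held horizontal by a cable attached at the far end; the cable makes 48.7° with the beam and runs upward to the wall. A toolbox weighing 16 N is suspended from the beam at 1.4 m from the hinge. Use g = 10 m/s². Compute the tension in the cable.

T ≈ 212 N

Take torques about the hinge: T sin 48.7° · 5.5 = 31×10×2.75 + 16×1.4 = 874.9 N·m.
So T = 874.9 / (0.7513 × 5.5) = 211.74 N.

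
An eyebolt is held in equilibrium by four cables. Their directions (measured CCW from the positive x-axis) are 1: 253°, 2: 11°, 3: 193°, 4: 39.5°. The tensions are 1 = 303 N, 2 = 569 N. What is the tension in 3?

Resolve: ΣF_x = 303 cos 253° + 569 cos 11° + T_3 cos 193° + T_4 cos 39.5° = 0.
        ΣF_y = 303 sin 253° + 569 sin 11° + T_3 sin 193° + T_4 sin 39.5° = 0.
The known terms sum to (470, -181.2) N, so -0.9744 T_3 + 0.7716 T_4 = -470 and -0.2250 T_3 + 0.6361 T_4 = 181.2.
Solving simultaneously: T_3 = 983.3 N, T_4 = 632.6 N.

T_3 ≈ 983 N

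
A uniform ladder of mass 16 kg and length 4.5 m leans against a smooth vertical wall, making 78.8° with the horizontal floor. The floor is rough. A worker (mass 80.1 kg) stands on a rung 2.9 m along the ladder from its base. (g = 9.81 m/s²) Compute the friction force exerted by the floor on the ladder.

f ≈ 116 N

Torques about the foot: N_wall · 4.5 sin 78.8° = 16×9.81×2.25 cos 78.8° + 80.1×9.81×2.9 cos 78.8° → N_wall = 115.81 N.
ΣF_x = 0: f_floor = N_wall = 115.81 N.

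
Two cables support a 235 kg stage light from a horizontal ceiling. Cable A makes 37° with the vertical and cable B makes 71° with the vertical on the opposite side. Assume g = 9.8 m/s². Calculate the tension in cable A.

T_A ≈ 2290 N

Angles from the horizontal: cable A is 90° − 37° = 53°, cable B is 90° − 71° = 19°.
Weight W = 235 × 9.8 = 2303 N acts straight down.
Horizontal: T_A cos 53° = T_B cos 19°  →  T_B = 0.6365 T_A.
Vertical: T_A sin 53° + T_B sin 19° = 2303.
Substituting the horizontal relation into the vertical equation gives 1.006 T_A = 2303, so T_A = 2290 N.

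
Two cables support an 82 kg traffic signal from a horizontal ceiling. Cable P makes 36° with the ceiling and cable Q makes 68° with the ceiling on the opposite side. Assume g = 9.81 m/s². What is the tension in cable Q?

T_Q ≈ 671 N

Weight W = 82 × 9.81 = 804.4 N acts straight down.
Horizontal: T_P cos 36° = T_Q cos 68°  →  T_P = 0.463 T_Q.
Vertical: T_P sin 36° + T_Q sin 68° = 804.4.
Substituting the horizontal relation into the vertical equation gives 1.199 T_Q = 804.4, so T_Q = 670.7 N.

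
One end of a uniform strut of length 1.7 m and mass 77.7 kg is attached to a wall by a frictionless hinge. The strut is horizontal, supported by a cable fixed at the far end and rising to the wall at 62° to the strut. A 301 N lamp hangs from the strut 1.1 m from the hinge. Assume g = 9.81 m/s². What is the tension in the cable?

Take torques about the hinge: T sin 62° · 1.7 = 77.7×9.81×0.85 + 301×1.1 = 979 N·m.
So T = 979 / (0.8829 × 1.7) = 652.23 N.

T ≈ 652 N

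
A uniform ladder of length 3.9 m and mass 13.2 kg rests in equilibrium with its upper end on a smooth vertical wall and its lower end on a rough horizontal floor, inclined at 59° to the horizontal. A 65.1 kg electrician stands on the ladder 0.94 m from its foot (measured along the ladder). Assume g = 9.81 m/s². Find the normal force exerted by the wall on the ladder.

N_wall ≈ 131 N

Torques about the foot: N_wall · 3.9 sin 59° = 13.2×9.81×1.95 cos 59° + 65.1×9.81×0.94 cos 59° → N_wall = 131.39 N.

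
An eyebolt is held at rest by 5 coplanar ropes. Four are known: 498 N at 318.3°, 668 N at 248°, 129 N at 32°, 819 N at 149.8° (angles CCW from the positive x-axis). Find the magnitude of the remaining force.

F ≈ 670 N

Sum the known components: ΣF_x = -476.9 N, ΣF_y = -470.3 N.
For equilibrium the remaining force must supply (−ΣF_x, −ΣF_y) = (476.9, 470.3) N.
Magnitude = √((476.9)² + (470.3)²) = 669.8 N; direction = atan2(470.3, 476.9) = 44.6°.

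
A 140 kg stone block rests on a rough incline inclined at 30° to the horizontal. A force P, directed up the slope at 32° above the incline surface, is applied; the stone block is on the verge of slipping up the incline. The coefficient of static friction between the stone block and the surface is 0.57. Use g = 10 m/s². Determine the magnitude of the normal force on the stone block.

N ≈ 571 N

On the verge of sliding up the incline, friction equals μN and acts down the slope.
Perpendicular: N + P sin 32° = W cos 30° = 1212 N.
Along incline: P cos 32° = W sin 30° + μN  with W sin 30° = 700 N.
Solving the pair for P and N: P = 1210 N, N = 571.5 N (and f = μN = 325.7 N).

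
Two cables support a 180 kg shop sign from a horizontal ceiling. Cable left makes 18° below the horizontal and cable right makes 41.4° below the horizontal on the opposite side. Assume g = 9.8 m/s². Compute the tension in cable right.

T_right ≈ 1950 N

Weight W = 180 × 9.8 = 1764 N acts straight down.
Horizontal: T_left cos 18° = T_right cos 41.4°  →  T_left = 0.7887 T_right.
Vertical: T_left sin 18° + T_right sin 41.4° = 1764.
Substituting the horizontal relation into the vertical equation gives 0.905 T_right = 1764, so T_right = 1949 N.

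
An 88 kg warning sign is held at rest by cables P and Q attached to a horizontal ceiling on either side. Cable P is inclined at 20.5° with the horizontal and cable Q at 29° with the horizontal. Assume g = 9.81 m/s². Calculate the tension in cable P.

T_P ≈ 993 N

Weight W = 88 × 9.81 = 863.3 N acts straight down.
Horizontal: T_P cos 20.5° = T_Q cos 29°  →  T_Q = 1.071 T_P.
Vertical: T_P sin 20.5° + T_Q sin 29° = 863.3.
Substituting the horizontal relation into the vertical equation gives 0.8694 T_P = 863.3, so T_P = 992.9 N.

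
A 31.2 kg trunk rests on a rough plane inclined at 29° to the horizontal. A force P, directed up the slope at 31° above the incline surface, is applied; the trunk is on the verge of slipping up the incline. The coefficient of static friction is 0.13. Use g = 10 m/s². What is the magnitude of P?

P ≈ 202 N

On the verge of sliding up the incline, friction equals μN and acts down the slope.
Perpendicular: N + P sin 31° = W cos 29° = 272.9 N.
Along incline: P cos 31° = W sin 29° + μN  with W sin 29° = 151.3 N.
Solving the pair for P and N: P = 202.1 N, N = 168.8 N (and f = μN = 21.95 N).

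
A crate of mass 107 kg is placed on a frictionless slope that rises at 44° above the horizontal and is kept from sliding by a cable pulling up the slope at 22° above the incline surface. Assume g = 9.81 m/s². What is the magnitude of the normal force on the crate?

N ≈ 460 N

Take axes along and perpendicular to the incline. Weight components: W sin 44° = 729.2 N down-slope, W cos 44° = 755.1 N into the surface.
Along incline: T cos 22° = W sin 44° → T = 786.4 N.
Perpendicular: N = W cos 44° − T sin 22° = 460.5 N.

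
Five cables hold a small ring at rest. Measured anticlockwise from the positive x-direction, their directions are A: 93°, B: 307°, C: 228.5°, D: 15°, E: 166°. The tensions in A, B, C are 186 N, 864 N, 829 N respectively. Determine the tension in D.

Resolve: ΣF_x = 186 cos 93° + 864 cos 307° + 829 cos 228.5° + T_D cos 15° + T_E cos 166° = 0.
        ΣF_y = 186 sin 93° + 864 sin 307° + 829 sin 228.5° + T_D sin 15° + T_E sin 166° = 0.
The known terms sum to (-39.08, -1125) N, so 0.9659 T_D − 0.9703 T_E = 39.08 and 0.2588 T_D + 0.2419 T_E = 1125.
Solving simultaneously: T_D = 2271 N, T_E = 2221 N.

T_D ≈ 2270 N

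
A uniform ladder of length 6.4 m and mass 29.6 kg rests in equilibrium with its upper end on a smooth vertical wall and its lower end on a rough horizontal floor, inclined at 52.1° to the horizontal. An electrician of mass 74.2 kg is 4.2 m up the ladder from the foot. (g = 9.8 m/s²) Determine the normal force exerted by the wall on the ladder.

Torques about the foot: N_wall · 6.4 sin 52.1° = 29.6×9.8×3.2 cos 52.1° + 74.2×9.8×4.2 cos 52.1° → N_wall = 484.4 N.

N_wall ≈ 484 N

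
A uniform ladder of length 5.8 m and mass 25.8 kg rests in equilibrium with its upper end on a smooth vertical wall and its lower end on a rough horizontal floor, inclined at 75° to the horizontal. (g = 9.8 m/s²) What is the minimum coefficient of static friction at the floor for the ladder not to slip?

ΣF_y = 0: N_floor = 25.8×9.8 = 252.84 N.
Torques about the foot: N_wall · 5.8 sin 75° = 25.8×9.8×2.9 cos 75° → N_wall = 33.874 N.
ΣF_x = 0: f_floor = N_wall = 33.874 N.
μ_min = f_floor / N_floor = 33.874 / 252.84 = 0.134.

μ_min ≈ 0.134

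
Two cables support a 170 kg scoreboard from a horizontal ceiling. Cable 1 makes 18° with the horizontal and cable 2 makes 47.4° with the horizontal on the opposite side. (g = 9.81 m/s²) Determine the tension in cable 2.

Weight W = 170 × 9.81 = 1668 N acts straight down.
Horizontal: T_1 cos 18° = T_2 cos 47.4°  →  T_1 = 0.7117 T_2.
Vertical: T_1 sin 18° + T_2 sin 47.4° = 1668.
Substituting the horizontal relation into the vertical equation gives 0.956 T_2 = 1668, so T_2 = 1744 N.

T_2 ≈ 1740 N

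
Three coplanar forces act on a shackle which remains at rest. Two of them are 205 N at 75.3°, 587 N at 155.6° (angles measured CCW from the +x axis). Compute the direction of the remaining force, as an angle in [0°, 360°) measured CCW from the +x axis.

θ ≈ 318°

Sum the known components: ΣF_x = -482.6 N, ΣF_y = 440.8 N.
For equilibrium the remaining force must supply (−ΣF_x, −ΣF_y) = (482.6, -440.8) N.
Magnitude = √((482.6)² + (-440.8)²) = 653.6 N; direction = atan2(-440.8, 482.6) = 317.6°.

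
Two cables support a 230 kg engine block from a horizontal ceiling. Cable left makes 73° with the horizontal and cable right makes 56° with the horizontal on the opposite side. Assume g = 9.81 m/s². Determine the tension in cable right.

Weight W = 230 × 9.81 = 2256 N acts straight down.
Horizontal: T_left cos 73° = T_right cos 56°  →  T_left = 1.913 T_right.
Vertical: T_left sin 73° + T_right sin 56° = 2256.
Substituting the horizontal relation into the vertical equation gives 2.658 T_right = 2256, so T_right = 848.8 N.

T_right ≈ 849 N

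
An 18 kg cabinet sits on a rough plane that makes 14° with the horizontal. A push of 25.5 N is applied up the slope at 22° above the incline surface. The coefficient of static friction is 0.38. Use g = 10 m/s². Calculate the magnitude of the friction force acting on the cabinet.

Axes along / perpendicular to the incline. W sin 14° = 43.55 N down-slope; W cos 14° = 174.7 N into the surface.
Perpendicular: N = W cos 14° − P sin 22° = 174.7 − 9.552 = 165.1 N.
Along incline: P cos 22° + f = W sin 14° (friction acts up-slope) → f = 43.55 − 23.64 = 19.9 N.
|f| = 19.9 N ≤ μN = 62.74 N, so the cabinet is indeed static.

f ≈ 19.9 N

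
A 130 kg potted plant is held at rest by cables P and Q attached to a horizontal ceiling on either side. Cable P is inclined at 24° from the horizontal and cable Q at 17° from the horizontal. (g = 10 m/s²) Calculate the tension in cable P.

T_P ≈ 1890 N

Weight W = 130 × 10 = 1300 N acts straight down.
Horizontal: T_P cos 24° = T_Q cos 17°  →  T_Q = 0.9553 T_P.
Vertical: T_P sin 24° + T_Q sin 17° = 1300.
Substituting the horizontal relation into the vertical equation gives 0.686 T_P = 1300, so T_P = 1895 N.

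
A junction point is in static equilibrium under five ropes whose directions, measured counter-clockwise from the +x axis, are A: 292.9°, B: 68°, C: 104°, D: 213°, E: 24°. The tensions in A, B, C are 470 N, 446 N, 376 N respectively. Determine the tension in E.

T_E ≈ 950 N

Resolve: ΣF_x = 470 cos 292.9° + 446 cos 68° + 376 cos 104° + T_D cos 213° + T_E cos 24° = 0.
        ΣF_y = 470 sin 292.9° + 446 sin 68° + 376 sin 104° + T_D sin 213° + T_E sin 24° = 0.
The known terms sum to (259, 345.4) N, so -0.8387 T_D + 0.9135 T_E = -259 and -0.5446 T_D + 0.4067 T_E = -345.4.
Solving simultaneously: T_D = 1344 N, T_E = 950 N.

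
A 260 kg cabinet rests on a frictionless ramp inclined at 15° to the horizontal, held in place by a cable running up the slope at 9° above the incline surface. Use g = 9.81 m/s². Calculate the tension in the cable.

T ≈ 668 N

Take axes along and perpendicular to the incline. Weight components: W sin 15° = 660.1 N down-slope, W cos 15° = 2464 N into the surface.
Along incline: T cos 9° = W sin 15° → T = 668.4 N.
Perpendicular: N = W cos 15° − T sin 9° = 2359 N.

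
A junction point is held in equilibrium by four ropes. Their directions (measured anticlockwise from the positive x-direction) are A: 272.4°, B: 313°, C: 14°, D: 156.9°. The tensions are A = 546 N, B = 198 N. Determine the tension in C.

T_C ≈ 950 N

Resolve: ΣF_x = 546 cos 272.4° + 198 cos 313° + T_C cos 14° + T_D cos 156.9° = 0.
        ΣF_y = 546 sin 272.4° + 198 sin 313° + T_C sin 14° + T_D sin 156.9° = 0.
The known terms sum to (157.9, -690.3) N, so 0.9703 T_C − 0.9198 T_D = -157.9 and 0.2419 T_C + 0.3923 T_D = 690.3.
Solving simultaneously: T_C = 950 N, T_D = 1174 N.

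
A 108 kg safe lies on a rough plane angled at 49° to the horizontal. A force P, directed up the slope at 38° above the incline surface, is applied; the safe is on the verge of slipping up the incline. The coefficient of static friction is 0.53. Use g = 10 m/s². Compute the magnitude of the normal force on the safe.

N ≈ 50.7 N

On the verge of sliding up the incline, friction equals μN and acts down the slope.
Perpendicular: N + P sin 38° = W cos 49° = 708.5 N.
Along incline: P cos 38° = W sin 49° + μN  with W sin 49° = 815.1 N.
Solving the pair for P and N: P = 1068 N, N = 50.72 N (and f = μN = 26.88 N).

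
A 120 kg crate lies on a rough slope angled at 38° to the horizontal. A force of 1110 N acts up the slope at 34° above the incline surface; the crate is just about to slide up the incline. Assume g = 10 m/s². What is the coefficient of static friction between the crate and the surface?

On the verge of sliding up the incline, friction is at its maximum μN and acts down the slope.
Perpendicular to incline: N = W cos 38° − P sin 34° = 945.6 − 620.7 = 324.9 N.
Along incline: P cos 34° − μN = W sin 38° → μ = −(W sin 38° − P cos 34°) / N = 0.5584.

μ ≈ 0.558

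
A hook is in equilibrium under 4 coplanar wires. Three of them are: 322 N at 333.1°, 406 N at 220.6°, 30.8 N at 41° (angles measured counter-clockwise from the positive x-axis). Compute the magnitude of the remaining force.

Sum the known components: ΣF_x = 2.14 N, ΣF_y = -389.7 N.
For equilibrium the remaining force must supply (−ΣF_x, −ΣF_y) = (-2.14, 389.7) N.
Magnitude = √((-2.14)² + (389.7)²) = 389.7 N; direction = atan2(389.7, -2.14) = 90.3°.

F ≈ 390 N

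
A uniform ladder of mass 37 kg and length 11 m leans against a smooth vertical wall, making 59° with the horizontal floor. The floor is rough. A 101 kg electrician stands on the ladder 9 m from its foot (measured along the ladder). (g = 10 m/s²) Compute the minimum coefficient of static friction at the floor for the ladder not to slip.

μ_min ≈ 0.440

ΣF_y = 0: N_floor = 37×10 + 101×10 = 1380 N.
Torques about the foot: N_wall · 11 sin 59° = 37×10×5.5 cos 59° + 101×10×9 cos 59° → N_wall = 607.69 N.
ΣF_x = 0: f_floor = N_wall = 607.69 N.
μ_min = f_floor / N_floor = 607.69 / 1380 = 0.4404.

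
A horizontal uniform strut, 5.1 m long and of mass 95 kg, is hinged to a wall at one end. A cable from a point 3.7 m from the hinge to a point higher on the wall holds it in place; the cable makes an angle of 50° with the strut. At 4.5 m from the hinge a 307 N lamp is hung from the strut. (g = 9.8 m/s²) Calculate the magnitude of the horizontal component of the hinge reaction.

Take torques about the hinge: T sin 50° · 3.7 = 95×9.8×2.55 + 307×4.5 = 3755.6 N·m.
So T = 3755.6 / (0.7660 × 3.7) = 1325 N.
ΣF_x = 0: H_x = T cos 50° = 851.7 N.

H_x ≈ 852 N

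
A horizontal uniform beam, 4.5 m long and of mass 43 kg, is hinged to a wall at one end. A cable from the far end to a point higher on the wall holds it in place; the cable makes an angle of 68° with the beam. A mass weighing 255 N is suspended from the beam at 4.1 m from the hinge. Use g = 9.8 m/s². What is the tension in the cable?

Take torques about the hinge: T sin 68° · 4.5 = 43×9.8×2.25 + 255×4.1 = 1993.7 N·m.
So T = 1993.7 / (0.9272 × 4.5) = 477.83 N.

T ≈ 478 N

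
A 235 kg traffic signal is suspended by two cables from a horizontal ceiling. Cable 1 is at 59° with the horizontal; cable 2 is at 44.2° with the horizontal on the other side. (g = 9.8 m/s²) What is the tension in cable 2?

Weight W = 235 × 9.8 = 2303 N acts straight down.
Horizontal: T_1 cos 59° = T_2 cos 44.2°  →  T_1 = 1.392 T_2.
Vertical: T_1 sin 59° + T_2 sin 44.2° = 2303.
Substituting the horizontal relation into the vertical equation gives 1.89 T_2 = 2303, so T_2 = 1218 N.

T_2 ≈ 1220 N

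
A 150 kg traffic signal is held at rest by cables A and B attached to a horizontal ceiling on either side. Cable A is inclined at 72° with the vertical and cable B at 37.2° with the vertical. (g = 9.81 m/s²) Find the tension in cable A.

T_A ≈ 942 N

Angles from the horizontal: cable A is 90° − 72° = 18°, cable B is 90° − 37.2° = 52.8°.
Weight W = 150 × 9.81 = 1472 N acts straight down.
Horizontal: T_A cos 18° = T_B cos 52.8°  →  T_B = 1.573 T_A.
Vertical: T_A sin 18° + T_B sin 52.8° = 1472.
Substituting the horizontal relation into the vertical equation gives 1.562 T_A = 1472, so T_A = 942.1 N.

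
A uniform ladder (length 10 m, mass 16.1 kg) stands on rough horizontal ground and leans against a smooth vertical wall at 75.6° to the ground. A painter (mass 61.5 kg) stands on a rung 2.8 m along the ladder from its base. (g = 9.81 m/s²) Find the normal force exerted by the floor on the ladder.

N_floor ≈ 761 N

ΣF_y = 0: N_floor = 16.1×9.81 + 61.5×9.81 = 761.26 N.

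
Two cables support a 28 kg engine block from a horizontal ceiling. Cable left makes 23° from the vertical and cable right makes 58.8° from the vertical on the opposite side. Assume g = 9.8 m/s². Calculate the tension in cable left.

Angles from the horizontal: cable left is 90° − 23° = 67°, cable right is 90° − 58.8° = 31.2°.
Weight W = 28 × 9.8 = 274.4 N acts straight down.
Horizontal: T_left cos 67° = T_right cos 31.2°  →  T_right = 0.4568 T_left.
Vertical: T_left sin 67° + T_right sin 31.2° = 274.4.
Substituting the horizontal relation into the vertical equation gives 1.157 T_left = 274.4, so T_left = 237.1 N.

T_left ≈ 237 N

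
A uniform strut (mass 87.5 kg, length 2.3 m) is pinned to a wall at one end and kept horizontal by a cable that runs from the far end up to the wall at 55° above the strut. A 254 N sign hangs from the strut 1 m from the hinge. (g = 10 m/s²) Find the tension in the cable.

T ≈ 669 N

Take torques about the hinge: T sin 55° · 2.3 = 87.5×10×1.15 + 254×1 = 1260.2 N·m.
So T = 1260.2 / (0.8192 × 2.3) = 668.9 N.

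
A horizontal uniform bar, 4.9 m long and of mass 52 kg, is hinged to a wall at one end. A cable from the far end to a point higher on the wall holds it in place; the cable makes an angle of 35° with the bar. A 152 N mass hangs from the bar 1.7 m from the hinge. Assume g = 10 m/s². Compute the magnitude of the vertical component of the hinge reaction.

Take torques about the hinge: T sin 35° · 4.9 = 52×10×2.45 + 152×1.7 = 1532.4 N·m.
So T = 1532.4 / (0.5736 × 4.9) = 545.24 N.
ΣF_y = 0: H_y = (52×10 + 152) − T sin 35° = 672 − 312.73 = 359.27 N.

|H_y| ≈ 359 N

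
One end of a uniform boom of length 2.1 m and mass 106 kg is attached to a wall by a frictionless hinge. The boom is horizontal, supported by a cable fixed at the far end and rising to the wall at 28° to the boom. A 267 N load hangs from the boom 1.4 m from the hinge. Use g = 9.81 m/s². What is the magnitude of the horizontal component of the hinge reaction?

H_x ≈ 1310 N

Take torques about the hinge: T sin 28° · 2.1 = 106×9.81×1.05 + 267×1.4 = 1465.7 N·m.
So T = 1465.7 / (0.4695 × 2.1) = 1486.6 N.
ΣF_x = 0: H_x = T cos 28° = 1312.6 N.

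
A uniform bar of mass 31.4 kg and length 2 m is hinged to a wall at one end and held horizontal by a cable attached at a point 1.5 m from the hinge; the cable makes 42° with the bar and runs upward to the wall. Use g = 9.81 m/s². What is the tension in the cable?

T ≈ 307 N

Take torques about the hinge: T sin 42° · 1.5 = 31.4×9.81×1 = 308.03 N·m.
So T = 308.03 / (0.6691 × 1.5) = 306.9 N.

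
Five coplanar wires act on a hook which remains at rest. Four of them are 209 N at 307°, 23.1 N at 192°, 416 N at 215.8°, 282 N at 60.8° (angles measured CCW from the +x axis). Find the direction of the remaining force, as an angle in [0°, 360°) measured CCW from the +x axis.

Sum the known components: ΣF_x = -96.64 N, ΣF_y = -168.9 N.
For equilibrium the remaining force must supply (−ΣF_x, −ΣF_y) = (96.64, 168.9) N.
Magnitude = √((96.64)² + (168.9)²) = 194.6 N; direction = atan2(168.9, 96.64) = 60.2°.

θ ≈ 60.2°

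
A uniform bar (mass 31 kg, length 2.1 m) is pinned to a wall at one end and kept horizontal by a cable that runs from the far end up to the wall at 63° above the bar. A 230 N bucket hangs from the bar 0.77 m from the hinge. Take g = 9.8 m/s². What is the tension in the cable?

Take torques about the hinge: T sin 63° · 2.1 = 31×9.8×1.05 + 230×0.77 = 496.09 N·m.
So T = 496.09 / (0.8910 × 2.1) = 265.13 N.

T ≈ 265 N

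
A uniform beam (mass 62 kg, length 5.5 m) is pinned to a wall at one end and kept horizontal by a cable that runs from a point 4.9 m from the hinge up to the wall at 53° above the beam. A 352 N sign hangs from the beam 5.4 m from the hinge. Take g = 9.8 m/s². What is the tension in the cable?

Take torques about the hinge: T sin 53° · 4.9 = 62×9.8×2.75 + 352×5.4 = 3571.7 N·m.
So T = 3571.7 / (0.7986 × 4.9) = 912.7 N.

T ≈ 913 N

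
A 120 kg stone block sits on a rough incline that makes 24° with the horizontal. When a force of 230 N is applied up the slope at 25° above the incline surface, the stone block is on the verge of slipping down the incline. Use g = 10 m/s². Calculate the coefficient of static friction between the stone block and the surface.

μ ≈ 0.280

On the verge of sliding down the incline, friction is at its maximum μN and acts up the slope.
Perpendicular to incline: N = W cos 24° − P sin 25° = 1096 − 97.2 = 999.1 N.
Along incline: P cos 25° + μN = W sin 24° → μ = (W sin 24° − P cos 25°) / N = 0.2799.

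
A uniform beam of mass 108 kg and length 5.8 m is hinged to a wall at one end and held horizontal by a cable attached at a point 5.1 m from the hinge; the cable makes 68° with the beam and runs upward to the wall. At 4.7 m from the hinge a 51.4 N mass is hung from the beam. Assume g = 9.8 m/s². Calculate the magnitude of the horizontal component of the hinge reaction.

H_x ≈ 262 N

Take torques about the hinge: T sin 68° · 5.1 = 108×9.8×2.9 + 51.4×4.7 = 3310.9 N·m.
So T = 3310.9 / (0.9272 × 5.1) = 700.19 N.
ΣF_x = 0: H_x = T cos 68° = 262.3 N.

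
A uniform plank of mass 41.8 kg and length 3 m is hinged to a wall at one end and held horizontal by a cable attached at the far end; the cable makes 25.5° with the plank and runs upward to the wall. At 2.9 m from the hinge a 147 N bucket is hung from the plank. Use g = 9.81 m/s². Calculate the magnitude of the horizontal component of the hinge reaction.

H_x ≈ 728 N

Take torques about the hinge: T sin 25.5° · 3 = 41.8×9.81×1.5 + 147×2.9 = 1041.4 N·m.
So T = 1041.4 / (0.4305 × 3) = 806.32 N.
ΣF_x = 0: H_x = T cos 25.5° = 727.77 N.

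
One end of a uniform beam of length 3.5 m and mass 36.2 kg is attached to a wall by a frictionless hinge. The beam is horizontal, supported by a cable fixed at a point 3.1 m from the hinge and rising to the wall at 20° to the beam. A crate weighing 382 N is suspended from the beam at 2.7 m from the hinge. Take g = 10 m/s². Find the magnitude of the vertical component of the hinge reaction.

|H_y| ≈ 207 N

Take torques about the hinge: T sin 20° · 3.1 = 36.2×10×1.75 + 382×2.7 = 1664.9 N·m.
So T = 1664.9 / (0.3420 × 3.1) = 1570.3 N.
ΣF_y = 0: H_y = (36.2×10 + 382) − T sin 20° = 744 − 537.06 = 206.94 N.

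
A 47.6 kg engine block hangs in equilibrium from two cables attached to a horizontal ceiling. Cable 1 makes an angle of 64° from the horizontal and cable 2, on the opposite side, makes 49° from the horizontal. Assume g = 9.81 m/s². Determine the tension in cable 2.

Weight W = 47.6 × 9.81 = 467 N acts straight down.
Horizontal: T_1 cos 64° = T_2 cos 49°  →  T_1 = 1.497 T_2.
Vertical: T_1 sin 64° + T_2 sin 49° = 467.
Substituting the horizontal relation into the vertical equation gives 2.1 T_2 = 467, so T_2 = 222.4 N.

T_2 ≈ 222 N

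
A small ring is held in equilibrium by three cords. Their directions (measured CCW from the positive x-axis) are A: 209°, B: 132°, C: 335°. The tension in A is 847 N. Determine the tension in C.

T_C ≈ 2110 N

Resolve: ΣF_x = 847 cos 209° + T_B cos 132° + T_C cos 335° = 0.
        ΣF_y = 847 sin 209° + T_B sin 132° + T_C sin 335° = 0.
The known terms sum to (-740.8, -410.6) N, so -0.6691 T_B + 0.9063 T_C = 740.8 and 0.7431 T_B − 0.4226 T_C = 410.6.
Solving simultaneously: T_B = 1754 N, T_C = 2112 N.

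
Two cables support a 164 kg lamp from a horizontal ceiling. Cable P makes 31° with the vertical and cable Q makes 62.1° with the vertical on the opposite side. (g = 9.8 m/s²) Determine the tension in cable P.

T_P ≈ 1420 N

Angles from the horizontal: cable P is 90° − 31° = 59°, cable Q is 90° − 62.1° = 27.9°.
Weight W = 164 × 9.8 = 1607 N acts straight down.
Horizontal: T_P cos 59° = T_Q cos 27.9°  →  T_Q = 0.5828 T_P.
Vertical: T_P sin 59° + T_Q sin 27.9° = 1607.
Substituting the horizontal relation into the vertical equation gives 1.13 T_P = 1607, so T_P = 1422 N.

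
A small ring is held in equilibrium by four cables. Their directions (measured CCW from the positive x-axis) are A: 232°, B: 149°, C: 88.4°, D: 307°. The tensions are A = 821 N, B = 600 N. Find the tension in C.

Resolve: ΣF_x = 821 cos 232° + 600 cos 149° + T_C cos 88.4° + T_D cos 307° = 0.
        ΣF_y = 821 sin 232° + 600 sin 149° + T_C sin 88.4° + T_D sin 307° = 0.
The known terms sum to (-1020, -337.9) N, so 0.0279 T_C + 0.6018 T_D = 1020 and 0.9996 T_C − 0.7986 T_D = 337.9.
Solving simultaneously: T_C = 1631 N, T_D = 1619 N.

T_C ≈ 1630 N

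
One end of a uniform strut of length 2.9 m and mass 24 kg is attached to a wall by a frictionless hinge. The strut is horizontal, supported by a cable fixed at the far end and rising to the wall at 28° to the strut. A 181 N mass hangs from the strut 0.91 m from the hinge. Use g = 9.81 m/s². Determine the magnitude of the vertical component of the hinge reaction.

Take torques about the hinge: T sin 28° · 2.9 = 24×9.81×1.45 + 181×0.91 = 506.1 N·m.
So T = 506.1 / (0.4695 × 2.9) = 371.73 N.
ΣF_y = 0: H_y = (24×9.81 + 181) − T sin 28° = 416.44 − 174.52 = 241.92 N.

|H_y| ≈ 242 N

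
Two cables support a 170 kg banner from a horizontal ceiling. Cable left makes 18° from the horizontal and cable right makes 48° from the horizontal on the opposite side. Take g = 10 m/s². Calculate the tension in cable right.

T_right ≈ 1770 N

Weight W = 170 × 10 = 1700 N acts straight down.
Horizontal: T_left cos 18° = T_right cos 48°  →  T_left = 0.7036 T_right.
Vertical: T_left sin 18° + T_right sin 48° = 1700.
Substituting the horizontal relation into the vertical equation gives 0.9606 T_right = 1700, so T_right = 1770 N.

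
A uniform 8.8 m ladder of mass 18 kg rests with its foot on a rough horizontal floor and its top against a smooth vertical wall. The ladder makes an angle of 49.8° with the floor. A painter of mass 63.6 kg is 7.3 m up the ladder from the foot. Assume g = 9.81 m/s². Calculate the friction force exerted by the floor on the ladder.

f ≈ 512 N

Torques about the foot: N_wall · 8.8 sin 49.8° = 18×9.81×4.4 cos 49.8° + 63.6×9.81×7.3 cos 49.8° → N_wall = 511.99 N.
ΣF_x = 0: f_floor = N_wall = 511.99 N.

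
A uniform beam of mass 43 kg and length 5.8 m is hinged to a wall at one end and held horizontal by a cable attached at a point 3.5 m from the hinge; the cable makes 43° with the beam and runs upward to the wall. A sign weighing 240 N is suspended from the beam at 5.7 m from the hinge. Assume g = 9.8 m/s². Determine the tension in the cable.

Take torques about the hinge: T sin 43° · 3.5 = 43×9.8×2.9 + 240×5.7 = 2590.1 N·m.
So T = 2590.1 / (0.6820 × 3.5) = 1085.1 N.

T ≈ 1090 N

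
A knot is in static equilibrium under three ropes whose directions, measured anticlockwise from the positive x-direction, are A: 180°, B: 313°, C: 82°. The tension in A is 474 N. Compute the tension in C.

Resolve: ΣF_x = 474 cos 180° + T_B cos 313° + T_C cos 82° = 0.
        ΣF_y = 474 sin 180° + T_B sin 313° + T_C sin 82° = 0.
The known terms sum to (-474, 0) N, so 0.6820 T_B + 0.1392 T_C = 474 and -0.7314 T_B + 0.9903 T_C = 0.
Solving simultaneously: T_B = 604 N, T_C = 446.1 N.

T_C ≈ 446 N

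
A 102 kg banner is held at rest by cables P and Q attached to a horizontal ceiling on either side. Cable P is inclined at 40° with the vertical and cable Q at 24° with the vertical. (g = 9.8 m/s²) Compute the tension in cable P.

Angles from the horizontal: cable P is 90° − 40° = 50°, cable Q is 90° − 24° = 66°.
Weight W = 102 × 9.8 = 999.6 N acts straight down.
Horizontal: T_P cos 50° = T_Q cos 66°  →  T_Q = 1.58 T_P.
Vertical: T_P sin 50° + T_Q sin 66° = 999.6.
Substituting the horizontal relation into the vertical equation gives 2.21 T_P = 999.6, so T_P = 452.4 N.

T_P ≈ 452 N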